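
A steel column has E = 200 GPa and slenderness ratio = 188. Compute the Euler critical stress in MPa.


sigma_cr = pi^2 * E / lambda^2
= 9.8696 * 200000.0 / 188^2
= 9.8696 * 200000.0 / 35344
= 55.8488 MPa

55.8488 MPa


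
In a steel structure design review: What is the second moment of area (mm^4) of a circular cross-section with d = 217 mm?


r = d / 2 = 217 / 2 = 108.5 mm
I = pi * r^4 / 4 = pi * 108.5^4 / 4
= 108845087.82 mm^4

108845087.82 mm^4


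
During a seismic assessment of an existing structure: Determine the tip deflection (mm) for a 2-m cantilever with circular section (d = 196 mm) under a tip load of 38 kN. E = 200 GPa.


I = pi * d^4 / 64 = pi * 196^4 / 64 = 72442625.88 mm^4
L = 2000.0 mm, P = 38000.0 N, E = 200000.0 MPa
delta = P * L^3 / (3 * E * I)
= 38000.0 * 2000.0^3 / (3 * 200000.0 * 72442625.88)
= 6.994 mm

6.994 mm


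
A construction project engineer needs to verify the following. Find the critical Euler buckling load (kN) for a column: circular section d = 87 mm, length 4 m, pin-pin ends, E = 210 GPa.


I = pi * d^4 / 64 = 2812204.57 mm^4
L = 4000.0 mm
P_cr = pi^2 * E * I / L^2
= 9.8696 * 210000.0 * 2812204.57 / 4000.0^2
= 364288.92 N = 364.2889 kN

364.2889 kN


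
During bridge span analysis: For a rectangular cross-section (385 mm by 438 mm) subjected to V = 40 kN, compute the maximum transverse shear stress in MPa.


A = b * h = 385 * 438 = 168630 mm^2
V = 40 kN = 40000.0 N
tau_max = 1.5 * V / A = 1.5 * 40000.0 / 168630
= 0.3558 MPa

0.3558 MPa


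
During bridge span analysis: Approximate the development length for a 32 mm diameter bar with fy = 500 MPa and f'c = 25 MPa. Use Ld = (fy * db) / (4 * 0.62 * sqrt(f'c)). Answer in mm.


Ld = (fy * db) / (4 * 0.62 * sqrt(f'c))
= (500 * 32) / (4 * 0.62 * sqrt(25))
= 16000 / 12.4
= 1290.32 mm

1290.32 mm


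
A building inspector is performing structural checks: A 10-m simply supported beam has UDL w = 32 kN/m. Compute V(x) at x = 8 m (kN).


R_A = w * L / 2 = 32 * 10 / 2 = 160.0 kN
V(x) = R_A - w * x = 160.0 - 32 * 8
= -96.0 kN

-96.0 kN


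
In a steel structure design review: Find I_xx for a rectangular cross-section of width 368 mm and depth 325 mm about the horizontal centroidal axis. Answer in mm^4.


I = b * h^3 / 12
= 368 * 325^3 / 12
= 368 * 34328125 / 12
= 1052729166.67 mm^4

1052729166.67 mm^4


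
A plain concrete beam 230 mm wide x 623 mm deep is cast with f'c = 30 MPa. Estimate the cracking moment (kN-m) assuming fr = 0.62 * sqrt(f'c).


fr = 0.62 * sqrt(30) = 0.62 * 5.4772 = 3.3959 MPa
I = 230 * 623^3 / 12 = 4634583700.83 mm^4
y_t = 311.5 mm
M_cr = fr * I / y_t = 3.3959 * 4634583700.83 / 311.5 N-mm
= 50.5248 kN-m

50.5248 kN-m


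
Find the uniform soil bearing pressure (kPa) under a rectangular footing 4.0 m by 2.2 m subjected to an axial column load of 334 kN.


A = 4.0 * 2.2 = 8.8 m^2
q = P / A = 334 / 8.8
= 37.9545 kPa

37.9545 kPa


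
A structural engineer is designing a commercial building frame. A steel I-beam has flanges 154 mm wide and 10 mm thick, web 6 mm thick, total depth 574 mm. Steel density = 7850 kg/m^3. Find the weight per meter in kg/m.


A_flanges = 2 * 154 * 10 = 3080 mm^2
A_web = (574 - 2 * 10) * 6 = 3324 mm^2
A_total = 3080 + 3324 = 6404 mm^2 = 0.006404 m^2
Weight = rho * A = 7850 * 0.006404 = 50.2714 kg/m

50.2714 kg/m


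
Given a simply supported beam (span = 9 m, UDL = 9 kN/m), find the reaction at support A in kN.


Total load = w * L = 9 * 9 = 81 kN
By symmetry, each reaction R = total / 2 = 81 / 2 = 40.5 kN

40.5 kN


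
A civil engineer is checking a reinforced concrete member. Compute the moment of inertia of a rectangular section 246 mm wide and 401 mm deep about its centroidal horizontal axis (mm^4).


I = b * h^3 / 12
= 246 * 401^3 / 12
= 246 * 64481201 / 12
= 1321864620.5 mm^4

1321864620.5 mm^4


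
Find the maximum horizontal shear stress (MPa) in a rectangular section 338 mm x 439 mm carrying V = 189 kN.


A = b * h = 338 * 439 = 148382 mm^2
V = 189 kN = 189000.0 N
tau_max = 1.5 * V / A = 1.5 * 189000.0 / 148382
= 1.9106 MPa

1.9106 MPa


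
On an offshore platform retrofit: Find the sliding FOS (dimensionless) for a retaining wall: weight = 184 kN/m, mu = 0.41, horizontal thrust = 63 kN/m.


Resisting force = mu * W = 0.41 * 184 = 75.44 kN/m
FOS = Resisting / Driving = 75.44 / 63
= 1.1975 (dimensionless)

1.1975 (dimensionless)


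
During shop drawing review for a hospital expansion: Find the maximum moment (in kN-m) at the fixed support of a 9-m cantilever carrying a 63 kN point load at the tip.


For a cantilever with a point load at the free end:
M_max = P * L = 63 * 9 = 567 kN-m

567 kN-m


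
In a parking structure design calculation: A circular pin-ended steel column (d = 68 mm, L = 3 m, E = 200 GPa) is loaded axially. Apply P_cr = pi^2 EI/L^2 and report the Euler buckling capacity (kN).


I = pi * d^4 / 64 = 1049555.84 mm^4
L = 3000.0 mm
P_cr = pi^2 * E * I / L^2
= 9.8696 * 200000.0 * 1049555.84 / 3000.0^2
= 230193.35 N = 230.1934 kN

230.1934 kN


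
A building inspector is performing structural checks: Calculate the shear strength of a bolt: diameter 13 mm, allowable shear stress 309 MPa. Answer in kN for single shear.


A = pi * d^2 / 4 = pi * 13^2 / 4 = 132.7323 mm^2
V = f_v * A / 1000 = 309 * 132.7323 / 1000
= 41.0143 kN

41.0143 kN


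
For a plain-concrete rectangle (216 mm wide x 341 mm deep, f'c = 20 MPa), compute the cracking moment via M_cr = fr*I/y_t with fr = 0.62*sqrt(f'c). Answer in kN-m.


fr = 0.62 * sqrt(20) = 0.62 * 4.4721 = 2.7727 MPa
I = 216 * 341^3 / 12 = 713732778.0 mm^4
y_t = 170.5 mm
M_cr = fr * I / y_t = 2.7727 * 713732778.0 / 170.5 N-mm
= 11.6069 kN-m

11.6069 kN-m


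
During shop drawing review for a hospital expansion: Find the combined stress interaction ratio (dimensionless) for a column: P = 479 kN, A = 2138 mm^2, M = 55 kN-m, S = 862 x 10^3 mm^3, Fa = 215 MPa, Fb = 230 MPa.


f_a = P / A = 479000.0 / 2138 = 224.0412 MPa
f_b = M / S = 55000000.0 / 862000.0 = 63.8051 MPa
Ratio = f_a / Fa + f_b / Fb
= 224.0412 / 215 + 63.8051 / 230
= 1.3195 (dimensionless)

1.3195 (dimensionless)


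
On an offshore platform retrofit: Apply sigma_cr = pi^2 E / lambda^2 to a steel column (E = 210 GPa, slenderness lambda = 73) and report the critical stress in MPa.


sigma_cr = pi^2 * E / lambda^2
= 9.8696 * 210000.0 / 73^2
= 9.8696 * 210000.0 / 5329
= 388.9317 MPa

388.9317 MPa


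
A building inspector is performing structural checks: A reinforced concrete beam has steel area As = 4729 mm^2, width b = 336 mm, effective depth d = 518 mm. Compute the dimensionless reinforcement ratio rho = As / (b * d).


rho = As / (b * d)
= 4729 / (336 * 518)
= 4729 / 174048
= 0.027171 (dimensionless)

0.027171 (dimensionless)


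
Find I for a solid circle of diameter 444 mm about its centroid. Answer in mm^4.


r = d / 2 = 444 / 2 = 222.0 mm
I = pi * r^4 / 4 = pi * 222.0^4 / 4
= 1907663539.08 mm^4

1907663539.08 mm^4


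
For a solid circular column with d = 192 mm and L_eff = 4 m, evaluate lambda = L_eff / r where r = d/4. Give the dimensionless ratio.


Radius of gyration r = d / 4 = 192 / 4 = 48.0 mm
L_eff = 4000.0 mm
Slenderness ratio = L / r = 4000.0 / 48.0 = 83.33 (dimensionless)

83.33 (dimensionless)


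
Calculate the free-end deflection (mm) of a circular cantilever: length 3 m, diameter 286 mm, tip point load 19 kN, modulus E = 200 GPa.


I = pi * d^4 / 64 = pi * 286^4 / 64 = 328423353.43 mm^4
L = 3000.0 mm, P = 19000.0 N, E = 200000.0 MPa
delta = P * L^3 / (3 * E * I)
= 19000.0 * 3000.0^3 / (3 * 200000.0 * 328423353.43)
= 2.6033 mm

2.6033 mm


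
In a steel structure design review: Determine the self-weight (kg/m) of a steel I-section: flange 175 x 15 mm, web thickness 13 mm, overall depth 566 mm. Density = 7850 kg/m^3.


A_flanges = 2 * 175 * 15 = 5250 mm^2
A_web = (566 - 2 * 15) * 13 = 6968 mm^2
A_total = 5250 + 6968 = 12218 mm^2 = 0.012218 m^2
Weight = rho * A = 7850 * 0.012218 = 95.9113 kg/m

95.9113 kg/m


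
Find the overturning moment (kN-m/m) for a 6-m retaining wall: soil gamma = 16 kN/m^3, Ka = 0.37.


Pa = 0.5 * Ka * gamma * H^2
= 0.5 * 0.37 * 16 * 6^2
= 106.56 kN/m
Arm = H / 3 = 6 / 3 = 2.0 m
Mo = Pa * arm = Pa * H / 3 = 106.56 * 6 / 3 = 213.12 kN-m/m

213.12 kN-m/m


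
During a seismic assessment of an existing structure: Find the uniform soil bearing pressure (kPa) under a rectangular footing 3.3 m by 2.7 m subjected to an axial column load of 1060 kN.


A = 3.3 * 2.7 = 8.91 m^2
q = P / A = 1060 / 8.91
= 118.9675 kPa

118.9675 kPa


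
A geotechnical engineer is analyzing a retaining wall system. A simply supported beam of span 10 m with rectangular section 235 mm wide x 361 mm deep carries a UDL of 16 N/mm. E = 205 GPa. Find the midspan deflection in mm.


I = 235 * 361^3 / 12 = 921315169.58 mm^4
L = 10000.0 mm, w = 16 N/mm, E = 205000.0 MPa
delta = 5 * w * L^4 / (384 * E * I)
= 5 * 16 * 10000.0^4 / (384 * 205000.0 * 921315169.58)
= 11.0305 mm

11.0305 mm


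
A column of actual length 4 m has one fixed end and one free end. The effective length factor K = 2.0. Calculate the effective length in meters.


L_eff = K * L
= 2.0 * 4
= 8.0 m

8.0 m


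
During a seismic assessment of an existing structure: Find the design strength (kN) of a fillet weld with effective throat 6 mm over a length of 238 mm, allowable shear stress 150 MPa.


Strength = throat * length * allowable stress
= 6 * 238 * 150 N
= 214200 N
= 214.2 kN

214.2 kN


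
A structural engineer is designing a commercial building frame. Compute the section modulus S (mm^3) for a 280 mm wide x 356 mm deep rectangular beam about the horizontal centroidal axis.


S = b * h^2 / 6
= 280 * 356^2 / 6
= 280 * 126736 / 6
= 5914346.67 mm^3

5914346.67 mm^3


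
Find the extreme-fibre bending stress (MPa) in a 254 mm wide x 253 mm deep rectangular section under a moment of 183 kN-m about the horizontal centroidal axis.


I = b * h^3 / 12 = 254 * 253^3 / 12 = 342778863.17 mm^4
y = h / 2 = 253 / 2 = 126.5 mm
M = 183 kN-m = 183000000.0 N-mm
sigma = M * y / I = 183000000.0 * 126.5 / 342778863.17
= 67.53 MPa

67.53 MPa


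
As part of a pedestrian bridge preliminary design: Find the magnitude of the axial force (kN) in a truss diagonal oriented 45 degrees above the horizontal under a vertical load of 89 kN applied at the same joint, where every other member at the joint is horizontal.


At the joint, only the diagonal has a vertical component, so vertical equilibrium gives:
F * sin(45) = 89
F = 89 / sin(45)
= 89 / 0.707107
= 125.86 kN

125.86 kN


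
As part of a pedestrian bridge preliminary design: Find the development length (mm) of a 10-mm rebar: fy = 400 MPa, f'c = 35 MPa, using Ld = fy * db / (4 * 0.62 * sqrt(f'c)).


Ld = (fy * db) / (4 * 0.62 * sqrt(f'c))
= (400 * 10) / (4 * 0.62 * sqrt(35))
= 4000 / 14.6719
= 272.63 mm

272.63 mm


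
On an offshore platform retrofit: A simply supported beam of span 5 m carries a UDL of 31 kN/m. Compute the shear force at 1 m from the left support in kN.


R_A = w * L / 2 = 31 * 5 / 2 = 77.5 kN
V(x) = R_A - w * x = 77.5 - 31 * 1
= 46.5 kN

46.5 kN


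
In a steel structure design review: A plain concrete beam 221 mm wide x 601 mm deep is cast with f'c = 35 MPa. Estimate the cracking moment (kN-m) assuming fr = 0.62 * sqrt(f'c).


fr = 0.62 * sqrt(35) = 0.62 * 5.9161 = 3.668 MPa
I = 221 * 601^3 / 12 = 3997923168.42 mm^4
y_t = 300.5 mm
M_cr = fr * I / y_t = 3.668 * 3997923168.42 / 300.5 N-mm
= 48.7995 kN-m

48.7995 kN-m


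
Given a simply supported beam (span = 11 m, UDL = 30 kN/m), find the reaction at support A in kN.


Total load = w * L = 30 * 11 = 330 kN
By symmetry, each reaction R = total / 2 = 330 / 2 = 165.0 kN

165.0 kN


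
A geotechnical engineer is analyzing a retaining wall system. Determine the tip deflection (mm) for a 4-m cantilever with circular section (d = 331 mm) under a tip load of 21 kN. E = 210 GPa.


I = pi * d^4 / 64 = pi * 331^4 / 64 = 589225961.58 mm^4
L = 4000.0 mm, P = 21000.0 N, E = 210000.0 MPa
delta = P * L^3 / (3 * E * I)
= 21000.0 * 4000.0^3 / (3 * 210000.0 * 589225961.58)
= 3.6206 mm

3.6206 mm


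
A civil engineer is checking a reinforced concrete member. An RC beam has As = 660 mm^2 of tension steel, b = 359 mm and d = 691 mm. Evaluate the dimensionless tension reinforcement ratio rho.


rho = As / (b * d)
= 660 / (359 * 691)
= 660 / 248069
= 0.002661 (dimensionless)

0.002661 (dimensionless)


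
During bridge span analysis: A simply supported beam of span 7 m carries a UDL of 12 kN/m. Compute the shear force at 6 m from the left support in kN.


R_A = w * L / 2 = 12 * 7 / 2 = 42.0 kN
V(x) = R_A - w * x = 42.0 - 12 * 6
= -30.0 kN

-30.0 kN


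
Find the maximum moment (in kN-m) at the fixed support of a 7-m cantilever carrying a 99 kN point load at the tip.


For a cantilever with a point load at the free end:
M_max = P * L = 99 * 7 = 693 kN-m

693 kN-m


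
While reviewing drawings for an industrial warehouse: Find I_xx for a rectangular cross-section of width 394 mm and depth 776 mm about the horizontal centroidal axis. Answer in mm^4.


I = b * h^3 / 12
= 394 * 776^3 / 12
= 394 * 467288576 / 12
= 15342641578.67 mm^4

15342641578.67 mm^4


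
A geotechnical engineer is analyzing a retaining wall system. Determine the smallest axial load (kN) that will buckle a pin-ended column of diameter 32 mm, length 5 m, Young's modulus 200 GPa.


I = pi * d^4 / 64 = 51471.85 mm^4
L = 5000.0 mm
P_cr = pi^2 * E * I / L^2
= 9.8696 * 200000.0 * 51471.85 / 5000.0^2
= 4064.05 N = 4.0641 kN

4.0641 kN


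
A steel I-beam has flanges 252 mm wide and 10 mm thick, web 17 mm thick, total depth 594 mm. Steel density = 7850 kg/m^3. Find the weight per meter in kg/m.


A_flanges = 2 * 252 * 10 = 5040 mm^2
A_web = (594 - 2 * 10) * 17 = 9758 mm^2
A_total = 5040 + 9758 = 14798 mm^2 = 0.014798 m^2
Weight = rho * A = 7850 * 0.014798 = 116.1643 kg/m

116.1643 kg/m


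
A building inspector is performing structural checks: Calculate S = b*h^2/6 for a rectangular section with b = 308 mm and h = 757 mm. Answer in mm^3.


S = b * h^2 / 6
= 308 * 757^2 / 6
= 308 * 573049 / 6
= 29416515.33 mm^3

29416515.33 mm^3


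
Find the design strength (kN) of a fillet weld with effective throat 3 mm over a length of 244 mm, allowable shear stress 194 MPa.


Strength = throat * length * allowable stress
= 3 * 244 * 194 N
= 142008 N
= 142.01 kN

142.01 kN


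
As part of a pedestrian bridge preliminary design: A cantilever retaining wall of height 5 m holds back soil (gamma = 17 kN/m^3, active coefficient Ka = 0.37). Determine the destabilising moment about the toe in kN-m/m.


Pa = 0.5 * Ka * gamma * H^2
= 0.5 * 0.37 * 17 * 5^2
= 78.625 kN/m
Arm = H / 3 = 5 / 3 = 1.6667 m
Mo = Pa * arm = Pa * H / 3 = 78.625 * 5 / 3 = 131.0417 kN-m/m

131.0417 kN-m/m


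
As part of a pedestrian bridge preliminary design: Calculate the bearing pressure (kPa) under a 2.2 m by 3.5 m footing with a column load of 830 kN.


A = 2.2 * 3.5 = 7.7 m^2
q = P / A = 830 / 7.7
= 107.7922 kPa

107.7922 kPa


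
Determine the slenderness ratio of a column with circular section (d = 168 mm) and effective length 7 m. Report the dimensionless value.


Radius of gyration r = d / 4 = 168 / 4 = 42.0 mm
L_eff = 7000.0 mm
Slenderness ratio = L / r = 7000.0 / 42.0 = 166.67 (dimensionless)

166.67 (dimensionless)


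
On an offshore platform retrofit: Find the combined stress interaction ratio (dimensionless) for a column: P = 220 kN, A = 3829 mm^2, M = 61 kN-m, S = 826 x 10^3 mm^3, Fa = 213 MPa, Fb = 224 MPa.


f_a = P / A = 220000.0 / 3829 = 57.4563 MPa
f_b = M / S = 61000000.0 / 826000.0 = 73.8499 MPa
Ratio = f_a / Fa + f_b / Fb
= 57.4563 / 213 + 73.8499 / 224
= 0.5994 (dimensionless)

0.5994 (dimensionless)


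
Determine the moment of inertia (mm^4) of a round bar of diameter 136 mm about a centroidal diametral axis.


r = d / 2 = 136 / 2 = 68.0 mm
I = pi * r^4 / 4 = pi * 68.0^4 / 4
= 16792893.44 mm^4

16792893.44 mm^4


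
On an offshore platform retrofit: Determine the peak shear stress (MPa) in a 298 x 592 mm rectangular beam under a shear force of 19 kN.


A = b * h = 298 * 592 = 176416 mm^2
V = 19 kN = 19000.0 N
tau_max = 1.5 * V / A = 1.5 * 19000.0 / 176416
= 0.1615 MPa

0.1615 MPa


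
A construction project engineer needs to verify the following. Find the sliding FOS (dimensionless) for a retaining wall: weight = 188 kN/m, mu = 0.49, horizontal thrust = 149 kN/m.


Resisting force = mu * W = 0.49 * 188 = 92.12 kN/m
FOS = Resisting / Driving = 92.12 / 149
= 0.6183 (dimensionless)

0.6183 (dimensionless)


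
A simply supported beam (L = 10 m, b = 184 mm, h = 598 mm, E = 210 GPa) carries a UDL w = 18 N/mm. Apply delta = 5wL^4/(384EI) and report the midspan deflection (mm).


I = 184 * 598^3 / 12 = 3278990277.33 mm^4
L = 10000.0 mm, w = 18 N/mm, E = 210000.0 MPa
delta = 5 * w * L^4 / (384 * E * I)
= 5 * 18 * 10000.0^4 / (384 * 210000.0 * 3278990277.33)
= 3.4037 mm

3.4037 mm


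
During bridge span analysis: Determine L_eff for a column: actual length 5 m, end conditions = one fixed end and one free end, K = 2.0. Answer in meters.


L_eff = K * L
= 2.0 * 5
= 10.0 m

10.0 m


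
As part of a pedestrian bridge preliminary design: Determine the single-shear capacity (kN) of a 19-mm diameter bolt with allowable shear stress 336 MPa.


A = pi * d^2 / 4 = pi * 19^2 / 4 = 283.5287 mm^2
V = f_v * A / 1000 = 336 * 283.5287 / 1000
= 95.2657 kN

95.2657 kN


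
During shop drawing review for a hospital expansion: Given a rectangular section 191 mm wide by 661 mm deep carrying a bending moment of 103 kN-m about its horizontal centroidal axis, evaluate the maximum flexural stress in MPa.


I = b * h^3 / 12 = 191 * 661^3 / 12 = 4596809430.92 mm^4
y = h / 2 = 661 / 2 = 330.5 mm
M = 103 kN-m = 103000000.0 N-mm
sigma = M * y / I = 103000000.0 * 330.5 / 4596809430.92
= 7.41 MPa

7.41 MPa


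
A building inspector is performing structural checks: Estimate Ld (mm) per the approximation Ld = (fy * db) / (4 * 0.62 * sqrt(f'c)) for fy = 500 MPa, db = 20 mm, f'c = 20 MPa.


Ld = (fy * db) / (4 * 0.62 * sqrt(f'c))
= (500 * 20) / (4 * 0.62 * sqrt(20))
= 10000 / 11.0909
= 901.64 mm

901.64 mm


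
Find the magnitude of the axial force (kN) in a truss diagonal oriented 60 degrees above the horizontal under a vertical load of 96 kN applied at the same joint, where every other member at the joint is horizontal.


At the joint, only the diagonal has a vertical component, so vertical equilibrium gives:
F * sin(60) = 96
F = 96 / sin(60)
= 96 / 0.866025
= 110.85 kN

110.85 kN


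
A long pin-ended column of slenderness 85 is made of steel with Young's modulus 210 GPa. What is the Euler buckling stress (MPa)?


sigma_cr = pi^2 * E / lambda^2
= 9.8696 * 210000.0 / 85^2
= 9.8696 * 210000.0 / 7225
= 286.8674 MPa

286.8674 MPa


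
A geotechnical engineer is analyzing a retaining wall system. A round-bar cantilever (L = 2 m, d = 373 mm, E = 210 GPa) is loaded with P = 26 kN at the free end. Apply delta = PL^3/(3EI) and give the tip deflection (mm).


I = pi * d^4 / 64 = pi * 373^4 / 64 = 950178558.36 mm^4
L = 2000.0 mm, P = 26000.0 N, E = 210000.0 MPa
delta = P * L^3 / (3 * E * I)
= 26000.0 * 2000.0^3 / (3 * 210000.0 * 950178558.36)
= 0.3475 mm

0.3475 mm


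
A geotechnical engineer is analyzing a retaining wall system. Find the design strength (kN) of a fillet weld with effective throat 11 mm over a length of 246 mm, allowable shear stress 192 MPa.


Strength = throat * length * allowable stress
= 11 * 246 * 192 N
= 519552 N
= 519.55 kN

519.55 kN


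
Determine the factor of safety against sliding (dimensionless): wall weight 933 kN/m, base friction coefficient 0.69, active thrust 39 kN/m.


Resisting force = mu * W = 0.69 * 933 = 643.77 kN/m
FOS = Resisting / Driving = 643.77 / 39
= 16.5069 (dimensionless)

16.5069 (dimensionless)


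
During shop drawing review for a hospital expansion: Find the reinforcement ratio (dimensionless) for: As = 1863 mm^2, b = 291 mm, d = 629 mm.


rho = As / (b * d)
= 1863 / (291 * 629)
= 1863 / 183039
= 0.010178 (dimensionless)

0.010178 (dimensionless)


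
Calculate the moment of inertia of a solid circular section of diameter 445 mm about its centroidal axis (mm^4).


r = d / 2 = 445 / 2 = 222.5 mm
I = pi * r^4 / 4 = pi * 222.5^4 / 4
= 1924907845.66 mm^4

1924907845.66 mm^4


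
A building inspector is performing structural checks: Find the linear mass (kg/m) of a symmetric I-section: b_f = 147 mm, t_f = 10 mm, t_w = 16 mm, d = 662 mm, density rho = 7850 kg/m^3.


A_flanges = 2 * 147 * 10 = 2940 mm^2
A_web = (662 - 2 * 10) * 16 = 10272 mm^2
A_total = 2940 + 10272 = 13212 mm^2 = 0.013212 m^2
Weight = rho * A = 7850 * 0.013212 = 103.7142 kg/m

103.7142 kg/m


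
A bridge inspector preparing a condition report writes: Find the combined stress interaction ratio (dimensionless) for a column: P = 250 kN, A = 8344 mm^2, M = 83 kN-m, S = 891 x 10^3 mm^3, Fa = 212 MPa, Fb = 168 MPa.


f_a = P / A = 250000.0 / 8344 = 29.9616 MPa
f_b = M / S = 83000000.0 / 891000.0 = 93.1538 MPa
Ratio = f_a / Fa + f_b / Fb
= 29.9616 / 212 + 93.1538 / 168
= 0.6958 (dimensionless)

0.6958 (dimensionless)


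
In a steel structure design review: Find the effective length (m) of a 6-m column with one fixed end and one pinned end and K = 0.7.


L_eff = K * L
= 0.7 * 6
= 4.2 m

4.2 m


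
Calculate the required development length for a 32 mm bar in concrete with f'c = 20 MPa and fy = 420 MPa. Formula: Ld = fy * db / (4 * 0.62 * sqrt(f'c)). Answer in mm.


Ld = (fy * db) / (4 * 0.62 * sqrt(f'c))
= (420 * 32) / (4 * 0.62 * sqrt(20))
= 13440 / 11.0909
= 1211.8 mm

1211.8 mm


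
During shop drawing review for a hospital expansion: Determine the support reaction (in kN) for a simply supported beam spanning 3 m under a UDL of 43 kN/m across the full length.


Total load = w * L = 43 * 3 = 129 kN
By symmetry, each reaction R = total / 2 = 129 / 2 = 64.5 kN

64.5 kN


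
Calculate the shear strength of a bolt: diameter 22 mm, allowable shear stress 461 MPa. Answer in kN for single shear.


A = pi * d^2 / 4 = pi * 22^2 / 4 = 380.1327 mm^2
V = f_v * A / 1000 = 461 * 380.1327 / 1000
= 175.2412 kN

175.2412 kN


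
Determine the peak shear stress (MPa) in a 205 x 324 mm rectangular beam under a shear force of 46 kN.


A = b * h = 205 * 324 = 66420 mm^2
V = 46 kN = 46000.0 N
tau_max = 1.5 * V / A = 1.5 * 46000.0 / 66420
= 1.0388 MPa

1.0388 MPa


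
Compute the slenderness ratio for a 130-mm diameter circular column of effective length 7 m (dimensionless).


Radius of gyration r = d / 4 = 130 / 4 = 32.5 mm
L_eff = 7000.0 mm
Slenderness ratio = L / r = 7000.0 / 32.5 = 215.38 (dimensionless)

215.38 (dimensionless)


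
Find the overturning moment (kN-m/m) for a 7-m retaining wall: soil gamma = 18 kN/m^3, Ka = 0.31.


Pa = 0.5 * Ka * gamma * H^2
= 0.5 * 0.31 * 18 * 7^2
= 136.71 kN/m
Arm = H / 3 = 7 / 3 = 2.3333 m
Mo = Pa * arm = Pa * H / 3 = 136.71 * 7 / 3 = 318.99 kN-m/m

318.99 kN-m/m


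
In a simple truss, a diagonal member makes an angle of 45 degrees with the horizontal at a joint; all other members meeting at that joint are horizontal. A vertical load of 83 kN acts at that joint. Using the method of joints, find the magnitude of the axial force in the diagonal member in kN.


At the joint, only the diagonal has a vertical component, so vertical equilibrium gives:
F * sin(45) = 83
F = 83 / sin(45)
= 83 / 0.707107
= 117.38 kN

117.38 kN


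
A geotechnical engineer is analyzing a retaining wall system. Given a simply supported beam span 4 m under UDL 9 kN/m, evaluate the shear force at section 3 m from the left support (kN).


R_A = w * L / 2 = 9 * 4 / 2 = 18.0 kN
V(x) = R_A - w * x = 18.0 - 9 * 3
= -9.0 kN

-9.0 kN


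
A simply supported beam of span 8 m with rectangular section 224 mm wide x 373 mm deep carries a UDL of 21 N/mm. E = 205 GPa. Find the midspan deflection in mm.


I = 224 * 373^3 / 12 = 968708850.67 mm^4
L = 8000.0 mm, w = 21 N/mm, E = 205000.0 MPa
delta = 5 * w * L^4 / (384 * E * I)
= 5 * 21 * 8000.0^4 / (384 * 205000.0 * 968708850.67)
= 5.6399 mm

5.6399 mm


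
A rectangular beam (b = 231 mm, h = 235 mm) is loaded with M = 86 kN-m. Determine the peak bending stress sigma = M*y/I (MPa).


I = b * h^3 / 12 = 231 * 235^3 / 12 = 249824093.75 mm^4
y = h / 2 = 235 / 2 = 117.5 mm
M = 86 kN-m = 86000000.0 N-mm
sigma = M * y / I = 86000000.0 * 117.5 / 249824093.75
= 40.45 MPa

40.45 MPa


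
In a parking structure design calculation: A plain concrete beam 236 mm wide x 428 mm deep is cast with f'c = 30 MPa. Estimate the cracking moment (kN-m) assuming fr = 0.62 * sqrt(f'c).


fr = 0.62 * sqrt(30) = 0.62 * 5.4772 = 3.3959 MPa
I = 236 * 428^3 / 12 = 1541920789.33 mm^4
y_t = 214.0 mm
M_cr = fr * I / y_t = 3.3959 * 1541920789.33 / 214.0 N-mm
= 24.4681 kN-m

24.4681 kN-m


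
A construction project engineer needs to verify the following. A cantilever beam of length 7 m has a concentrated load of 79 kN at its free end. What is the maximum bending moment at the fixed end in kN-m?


For a cantilever with a point load at the free end:
M_max = P * L = 79 * 7 = 553 kN-m

553 kN-m


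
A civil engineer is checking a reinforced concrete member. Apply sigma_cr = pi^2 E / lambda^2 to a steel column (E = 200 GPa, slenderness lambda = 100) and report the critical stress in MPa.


sigma_cr = pi^2 * E / lambda^2
= 9.8696 * 200000.0 / 100^2
= 9.8696 * 200000.0 / 10000
= 197.3921 MPa

197.3921 MPa


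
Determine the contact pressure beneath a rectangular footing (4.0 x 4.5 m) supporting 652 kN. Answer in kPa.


A = 4.0 * 4.5 = 18.0 m^2
q = P / A = 652 / 18.0
= 36.2222 kPa

36.2222 kPa


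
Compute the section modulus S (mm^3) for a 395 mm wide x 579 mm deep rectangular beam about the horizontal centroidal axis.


S = b * h^2 / 6
= 395 * 579^2 / 6
= 395 * 335241 / 6
= 22070032.5 mm^3

22070032.5 mm^3


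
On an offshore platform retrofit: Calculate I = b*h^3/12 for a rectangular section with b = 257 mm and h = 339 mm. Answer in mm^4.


I = b * h^3 / 12
= 257 * 339^3 / 12
= 257 * 38958219 / 12
= 834355190.25 mm^4

834355190.25 mm^4


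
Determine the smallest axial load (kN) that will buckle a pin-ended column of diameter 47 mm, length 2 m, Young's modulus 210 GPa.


I = pi * d^4 / 64 = 239530.78 mm^4
L = 2000.0 mm
P_cr = pi^2 * E * I / L^2
= 9.8696 * 210000.0 * 239530.78 / 2000.0^2
= 124113.89 N = 124.1139 kN

124.1139 kN


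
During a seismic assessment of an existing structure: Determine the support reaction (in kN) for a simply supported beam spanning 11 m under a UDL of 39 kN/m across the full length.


Total load = w * L = 39 * 11 = 429 kN
By symmetry, each reaction R = total / 2 = 429 / 2 = 214.5 kN

214.5 kN


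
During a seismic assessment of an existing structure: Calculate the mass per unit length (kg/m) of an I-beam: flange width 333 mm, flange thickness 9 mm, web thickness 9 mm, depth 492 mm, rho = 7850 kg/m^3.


A_flanges = 2 * 333 * 9 = 5994 mm^2
A_web = (492 - 2 * 9) * 9 = 4266 mm^2
A_total = 5994 + 4266 = 10260 mm^2 = 0.010260 m^2
Weight = rho * A = 7850 * 0.010260 = 80.541 kg/m

80.541 kg/m


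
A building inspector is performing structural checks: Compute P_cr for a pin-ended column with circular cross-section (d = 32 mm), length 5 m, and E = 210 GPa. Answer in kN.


I = pi * d^4 / 64 = 51471.85 mm^4
L = 5000.0 mm
P_cr = pi^2 * E * I / L^2
= 9.8696 * 210000.0 * 51471.85 / 5000.0^2
= 4267.26 N = 4.2673 kN

4.2673 kN


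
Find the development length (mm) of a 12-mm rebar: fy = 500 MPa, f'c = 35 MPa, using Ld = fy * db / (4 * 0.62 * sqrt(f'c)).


Ld = (fy * db) / (4 * 0.62 * sqrt(f'c))
= (500 * 12) / (4 * 0.62 * sqrt(35))
= 6000 / 14.6719
= 408.95 mm

408.95 mm


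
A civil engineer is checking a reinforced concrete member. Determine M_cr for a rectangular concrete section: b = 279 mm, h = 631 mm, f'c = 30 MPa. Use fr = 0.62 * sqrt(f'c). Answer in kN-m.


fr = 0.62 * sqrt(30) = 0.62 * 5.4772 = 3.3959 MPa
I = 279 * 631^3 / 12 = 5841320490.75 mm^4
y_t = 315.5 mm
M_cr = fr * I / y_t = 3.3959 * 5841320490.75 / 315.5 N-mm
= 62.873 kN-m

62.873 kN-m


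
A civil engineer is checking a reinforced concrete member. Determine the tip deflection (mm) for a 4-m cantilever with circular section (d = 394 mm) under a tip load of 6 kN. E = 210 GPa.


I = pi * d^4 / 64 = pi * 394^4 / 64 = 1182918396.8 mm^4
L = 4000.0 mm, P = 6000.0 N, E = 210000.0 MPa
delta = P * L^3 / (3 * E * I)
= 6000.0 * 4000.0^3 / (3 * 210000.0 * 1182918396.8)
= 0.5153 mm

0.5153 mm


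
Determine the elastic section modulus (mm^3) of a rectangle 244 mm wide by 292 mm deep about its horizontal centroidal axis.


S = b * h^2 / 6
= 244 * 292^2 / 6
= 244 * 85264 / 6
= 3467402.67 mm^3

3467402.67 mm^3


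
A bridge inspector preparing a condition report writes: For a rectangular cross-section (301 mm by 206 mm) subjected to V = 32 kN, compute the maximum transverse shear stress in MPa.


A = b * h = 301 * 206 = 62006 mm^2
V = 32 kN = 32000.0 N
tau_max = 1.5 * V / A = 1.5 * 32000.0 / 62006
= 0.7741 MPa

0.7741 MPa


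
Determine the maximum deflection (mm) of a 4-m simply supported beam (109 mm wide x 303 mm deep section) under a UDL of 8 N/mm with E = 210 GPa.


I = 109 * 303^3 / 12 = 252681320.25 mm^4
L = 4000.0 mm, w = 8 N/mm, E = 210000.0 MPa
delta = 5 * w * L^4 / (384 * E * I)
= 5 * 8 * 4000.0^4 / (384 * 210000.0 * 252681320.25)
= 0.5025 mm

0.5025 mm


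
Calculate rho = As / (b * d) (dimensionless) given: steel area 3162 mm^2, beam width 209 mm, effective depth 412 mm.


rho = As / (b * d)
= 3162 / (209 * 412)
= 3162 / 86108
= 0.036721 (dimensionless)

0.036721 (dimensionless)


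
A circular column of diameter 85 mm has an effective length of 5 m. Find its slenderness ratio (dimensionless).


Radius of gyration r = d / 4 = 85 / 4 = 21.25 mm
L_eff = 5000.0 mm
Slenderness ratio = L / r = 5000.0 / 21.25 = 235.29 (dimensionless)

235.29 (dimensionless)


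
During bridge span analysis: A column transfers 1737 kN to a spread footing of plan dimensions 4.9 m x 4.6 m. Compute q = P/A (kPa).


A = 4.9 * 4.6 = 22.54 m^2
q = P / A = 1737 / 22.54
= 77.063 kPa

77.063 kPa


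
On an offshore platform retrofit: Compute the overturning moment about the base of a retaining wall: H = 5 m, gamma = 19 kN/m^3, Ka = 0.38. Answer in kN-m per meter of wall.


Pa = 0.5 * Ka * gamma * H^2
= 0.5 * 0.38 * 19 * 5^2
= 90.25 kN/m
Arm = H / 3 = 5 / 3 = 1.6667 m
Mo = Pa * arm = Pa * H / 3 = 90.25 * 5 / 3 = 150.4167 kN-m/m

150.4167 kN-m/m


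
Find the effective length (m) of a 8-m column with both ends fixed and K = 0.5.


L_eff = K * L
= 0.5 * 8
= 4.0 m

4.0 m


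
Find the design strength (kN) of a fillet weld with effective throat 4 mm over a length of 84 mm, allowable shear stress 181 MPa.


Strength = throat * length * allowable stress
= 4 * 84 * 181 N
= 60816 N
= 60.82 kN

60.82 kN


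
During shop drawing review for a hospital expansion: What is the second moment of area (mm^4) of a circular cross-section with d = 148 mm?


r = d / 2 = 148 / 2 = 74.0 mm
I = pi * r^4 / 4 = pi * 74.0^4 / 4
= 23551401.72 mm^4

23551401.72 mm^4


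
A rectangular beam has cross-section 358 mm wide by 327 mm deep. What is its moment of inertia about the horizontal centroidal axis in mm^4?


I = b * h^3 / 12
= 358 * 327^3 / 12
= 358 * 34965783 / 12
= 1043145859.5 mm^4

1043145859.5 mm^4


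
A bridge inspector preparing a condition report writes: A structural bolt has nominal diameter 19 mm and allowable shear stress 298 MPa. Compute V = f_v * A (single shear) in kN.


A = pi * d^2 / 4 = pi * 19^2 / 4 = 283.5287 mm^2
V = f_v * A / 1000 = 298 * 283.5287 / 1000
= 84.4916 kN

84.4916 kN


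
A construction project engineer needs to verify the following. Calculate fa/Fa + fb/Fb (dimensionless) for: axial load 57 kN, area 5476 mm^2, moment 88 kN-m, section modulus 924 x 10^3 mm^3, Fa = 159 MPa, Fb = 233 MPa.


f_a = P / A = 57000.0 / 5476 = 10.4091 MPa
f_b = M / S = 88000000.0 / 924000.0 = 95.2381 MPa
Ratio = f_a / Fa + f_b / Fb
= 10.4091 / 159 + 95.2381 / 233
= 0.4742 (dimensionless)

0.4742 (dimensionless)


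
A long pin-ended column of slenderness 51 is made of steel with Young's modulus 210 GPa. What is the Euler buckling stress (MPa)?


sigma_cr = pi^2 * E / lambda^2
= 9.8696 * 210000.0 / 51^2
= 9.8696 * 210000.0 / 2601
= 796.8539 MPa

796.8539 MPa


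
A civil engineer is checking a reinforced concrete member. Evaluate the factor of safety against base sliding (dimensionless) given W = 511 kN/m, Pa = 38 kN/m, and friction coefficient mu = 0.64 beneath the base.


Resisting force = mu * W = 0.64 * 511 = 327.04 kN/m
FOS = Resisting / Driving = 327.04 / 38
= 8.6063 (dimensionless)

8.6063 (dimensionless)


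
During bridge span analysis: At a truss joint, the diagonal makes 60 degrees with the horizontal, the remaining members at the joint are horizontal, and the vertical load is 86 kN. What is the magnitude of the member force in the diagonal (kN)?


At the joint, only the diagonal has a vertical component, so vertical equilibrium gives:
F * sin(60) = 86
F = 86 / sin(60)
= 86 / 0.866025
= 99.3 kN

99.3 kN


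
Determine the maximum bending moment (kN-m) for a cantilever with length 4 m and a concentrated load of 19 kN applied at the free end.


For a cantilever with a point load at the free end:
M_max = P * L = 19 * 4 = 76 kN-m

76 kN-m


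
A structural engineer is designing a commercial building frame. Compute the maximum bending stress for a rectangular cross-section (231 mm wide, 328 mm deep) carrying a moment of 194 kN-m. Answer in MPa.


I = b * h^3 / 12 = 231 * 328^3 / 12 = 679285376.0 mm^4
y = h / 2 = 328 / 2 = 164.0 mm
M = 194 kN-m = 194000000.0 N-mm
sigma = M * y / I = 194000000.0 * 164.0 / 679285376.0
= 46.84 MPa

46.84 MPa


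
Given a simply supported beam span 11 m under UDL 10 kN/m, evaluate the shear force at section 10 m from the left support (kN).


R_A = w * L / 2 = 10 * 11 / 2 = 55.0 kN
V(x) = R_A - w * x = 55.0 - 10 * 10
= -45.0 kN

-45.0 kN


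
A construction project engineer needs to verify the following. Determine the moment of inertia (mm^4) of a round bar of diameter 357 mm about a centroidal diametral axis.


r = d / 2 = 357 / 2 = 178.5 mm
I = pi * r^4 / 4 = pi * 178.5^4 / 4
= 797338552.09 mm^4

797338552.09 mm^4


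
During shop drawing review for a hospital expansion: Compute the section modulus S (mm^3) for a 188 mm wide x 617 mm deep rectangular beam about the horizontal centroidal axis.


S = b * h^2 / 6
= 188 * 617^2 / 6
= 188 * 380689 / 6
= 11928255.33 mm^3

11928255.33 mm^3


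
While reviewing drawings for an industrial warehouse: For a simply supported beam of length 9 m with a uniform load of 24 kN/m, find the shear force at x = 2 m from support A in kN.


R_A = w * L / 2 = 24 * 9 / 2 = 108.0 kN
V(x) = R_A - w * x = 108.0 - 24 * 2
= 60.0 kN

60.0 kN


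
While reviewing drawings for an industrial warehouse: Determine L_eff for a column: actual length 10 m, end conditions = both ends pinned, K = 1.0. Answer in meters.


L_eff = K * L
= 1.0 * 10
= 10.0 m

10.0 m


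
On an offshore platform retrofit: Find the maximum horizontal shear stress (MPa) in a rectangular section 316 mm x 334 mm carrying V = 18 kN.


A = b * h = 316 * 334 = 105544 mm^2
V = 18 kN = 18000.0 N
tau_max = 1.5 * V / A = 1.5 * 18000.0 / 105544
= 0.2558 MPa

0.2558 MPa


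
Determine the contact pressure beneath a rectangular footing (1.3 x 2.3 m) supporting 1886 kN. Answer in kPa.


A = 1.3 * 2.3 = 2.99 m^2
q = P / A = 1886 / 2.99
= 630.7692 kPa

630.7692 kPa


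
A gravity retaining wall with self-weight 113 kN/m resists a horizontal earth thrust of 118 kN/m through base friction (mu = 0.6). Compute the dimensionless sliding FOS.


Resisting force = mu * W = 0.6 * 113 = 67.8 kN/m
FOS = Resisting / Driving = 67.8 / 118
= 0.5746 (dimensionless)

0.5746 (dimensionless)


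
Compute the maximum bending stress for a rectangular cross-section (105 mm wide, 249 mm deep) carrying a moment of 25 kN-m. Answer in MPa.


I = b * h^3 / 12 = 105 * 249^3 / 12 = 135084678.75 mm^4
y = h / 2 = 249 / 2 = 124.5 mm
M = 25 kN-m = 25000000.0 N-mm
sigma = M * y / I = 25000000.0 * 124.5 / 135084678.75
= 23.04 MPa

23.04 MPa


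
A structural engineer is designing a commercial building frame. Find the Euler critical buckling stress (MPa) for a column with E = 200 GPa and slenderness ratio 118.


sigma_cr = pi^2 * E / lambda^2
= 9.8696 * 200000.0 / 118^2
= 9.8696 * 200000.0 / 13924
= 141.7639 MPa

141.7639 MPa


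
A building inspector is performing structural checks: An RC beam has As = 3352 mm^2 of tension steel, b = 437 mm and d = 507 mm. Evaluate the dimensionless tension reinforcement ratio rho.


rho = As / (b * d)
= 3352 / (437 * 507)
= 3352 / 221559
= 0.015129 (dimensionless)

0.015129 (dimensionless)


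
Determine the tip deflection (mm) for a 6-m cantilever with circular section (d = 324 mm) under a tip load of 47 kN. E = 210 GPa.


I = pi * d^4 / 64 = pi * 324^4 / 64 = 540941049.82 mm^4
L = 6000.0 mm, P = 47000.0 N, E = 210000.0 MPa
delta = P * L^3 / (3 * E * I)
= 47000.0 * 6000.0^3 / (3 * 210000.0 * 540941049.82)
= 29.7894 mm

29.7894 mm


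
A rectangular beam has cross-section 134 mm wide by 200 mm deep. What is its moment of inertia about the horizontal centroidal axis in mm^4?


I = b * h^3 / 12
= 134 * 200^3 / 12
= 134 * 8000000 / 12
= 89333333.33 mm^4

89333333.33 mm^4


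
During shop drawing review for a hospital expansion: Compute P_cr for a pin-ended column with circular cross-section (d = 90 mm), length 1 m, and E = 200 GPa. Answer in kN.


I = pi * d^4 / 64 = 3220623.34 mm^4
L = 1000.0 mm
P_cr = pi^2 * E * I / L^2
= 9.8696 * 200000.0 * 3220623.34 / 1000.0^2
= 6357255.67 N = 6357.2557 kN

6357.2557 kN


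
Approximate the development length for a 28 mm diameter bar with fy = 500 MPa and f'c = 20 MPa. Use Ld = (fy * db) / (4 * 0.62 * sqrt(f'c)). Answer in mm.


Ld = (fy * db) / (4 * 0.62 * sqrt(f'c))
= (500 * 28) / (4 * 0.62 * sqrt(20))
= 14000 / 11.0909
= 1262.3 mm

1262.3 mm


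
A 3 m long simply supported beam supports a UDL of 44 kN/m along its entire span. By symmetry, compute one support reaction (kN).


Total load = w * L = 44 * 3 = 132 kN
By symmetry, each reaction R = total / 2 = 132 / 2 = 66.0 kN

66.0 kN


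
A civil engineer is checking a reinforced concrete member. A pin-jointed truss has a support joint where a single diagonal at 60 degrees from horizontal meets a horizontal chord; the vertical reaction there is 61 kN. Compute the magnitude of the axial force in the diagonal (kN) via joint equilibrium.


At the joint, only the diagonal has a vertical component, so vertical equilibrium gives:
F * sin(60) = 61
F = 61 / sin(60)
= 61 / 0.866025
= 70.44 kN

70.44 kN


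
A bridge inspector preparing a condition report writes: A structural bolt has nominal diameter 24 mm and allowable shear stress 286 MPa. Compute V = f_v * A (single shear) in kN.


A = pi * d^2 / 4 = pi * 24^2 / 4 = 452.3893 mm^2
V = f_v * A / 1000 = 286 * 452.3893 / 1000
= 129.3834 kN

129.3834 kN


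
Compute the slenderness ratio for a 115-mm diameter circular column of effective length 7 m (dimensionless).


Radius of gyration r = d / 4 = 115 / 4 = 28.75 mm
L_eff = 7000.0 mm
Slenderness ratio = L / r = 7000.0 / 28.75 = 243.48 (dimensionless)

243.48 (dimensionless)


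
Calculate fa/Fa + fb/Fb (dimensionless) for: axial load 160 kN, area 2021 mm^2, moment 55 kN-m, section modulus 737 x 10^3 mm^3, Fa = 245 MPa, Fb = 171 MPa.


f_a = P / A = 160000.0 / 2021 = 79.1687 MPa
f_b = M / S = 55000000.0 / 737000.0 = 74.6269 MPa
Ratio = f_a / Fa + f_b / Fb
= 79.1687 / 245 + 74.6269 / 171
= 0.7596 (dimensionless)

0.7596 (dimensionless)
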